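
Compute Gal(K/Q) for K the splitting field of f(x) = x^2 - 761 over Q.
Gal(K/Q) = Z/2Z (cyclic of order 2)

x^2 - 761 is irreducible over Q since 761 is not a rational square. The splitting field Q(sqrt(761)) has degree 2 over Q, and its unique nontrivial automorphism is sqrt(761) ↦ -sqrt(761). Hence Gal(Q(sqrt(761))/Q) = Z/2Z.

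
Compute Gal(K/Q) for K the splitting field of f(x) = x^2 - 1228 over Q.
Gal(K/Q) = Z/2Z (cyclic of order 2)

x^2 - 1228 is irreducible over Q since 1228 is not a rational square. The splitting field Q(sqrt(1228)) has degree 2 over Q, and its unique nontrivial automorphism is sqrt(1228) ↦ -sqrt(1228). Hence Gal(Q(sqrt(1228))/Q) = Z/2Z.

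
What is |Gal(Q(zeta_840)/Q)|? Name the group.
|Gal(Q(zeta_840)/Q)| = phi(840) = 192; group ≅ (Z/840Z)^* ≅ Z/2Z × Z/2Z × Z/2Z × Z/4Z × Z/6Z

The n-th cyclotomic polynomial Φ_840(x) is the minimal polynomial of zeta_840 over Q and has degree phi(840) = 192. So Q(zeta_840) is a degree-192 Galois extension with Galois group (Z/840Z)^*. By CRT, (Z/840Z)^* ≅ (Z/8Z)^* × (Z/3Z)^* × (Z/5Z)^* × (Z/7Z)^*. Each prime-power unit group is (Z/8Z)^* ≅ Z/2Z × Z/2Z; (Z/3Z)^* ≅ Z/2Z; (Z/5Z)^* ≅ Z/4Z; (Z/7Z)^* ≅ Z/6Z. Hence Gal(Q(zeta_840)/Q) ≅ Z/2Z × Z/2Z × Z/2Z × Z/4Z × Z/6Z.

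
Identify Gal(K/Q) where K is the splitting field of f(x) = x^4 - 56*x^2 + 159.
Gal(K/Q) = V_4 (Klein four-group, Z/2Z × Z/2Z)

f factors as (x^2 - 53)(x^2 - 3), so the splitting field is K = Q(sqrt(53), sqrt(3)). The elements 53, 3, 159 are all non-squares in Q, so sqrt(53) and sqrt(3) generate independent quadratic extensions. Thus [K:Q] = 4 and Gal(K/Q) is generated by the two order-2 automorphisms sqrt(53) ↦ -sqrt(53) and sqrt(3) ↦ -sqrt(3), giving V_4.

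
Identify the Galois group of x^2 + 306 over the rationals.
Gal(K/Q) = Z/2Z (cyclic of order 2)

x^2 + 306 is irreducible over Q since -306 is not a rational square. The splitting field Q(sqrt(-306)) has degree 2 over Q, and its unique nontrivial automorphism is sqrt(-306) ↦ -sqrt(-306). Hence Gal(Q(sqrt(-306))/Q) = Z/2Z.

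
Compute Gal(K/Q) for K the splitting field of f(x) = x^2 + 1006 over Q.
Gal(K/Q) = Z/2Z (cyclic of order 2)

x^2 + 1006 is irreducible over Q since -1006 is not a rational square. The splitting field Q(sqrt(-1006)) has degree 2 over Q, and its unique nontrivial automorphism is sqrt(-1006) ↦ -sqrt(-1006). Hence Gal(Q(sqrt(-1006))/Q) = Z/2Z.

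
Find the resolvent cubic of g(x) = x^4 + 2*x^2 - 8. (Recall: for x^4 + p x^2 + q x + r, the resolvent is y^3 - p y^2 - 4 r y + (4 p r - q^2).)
h(y) = y^3 - 2*y^2 + 32*y - 64

Identify coefficients: p = 2, q = 0, r = -8.
Plug into h(y) = y^3 - p y^2 - 4 r y + (4 p r - q^2):
  h(y) = y^3 - (2) y^2 - 4*(-8) y + (4*(2)*(-8) - (0)^2)
       = y^3 + (-2) y^2 + (32) y + (-64).
Simplifying: h(y) = y^3 - 2*y^2 + 32*y - 64.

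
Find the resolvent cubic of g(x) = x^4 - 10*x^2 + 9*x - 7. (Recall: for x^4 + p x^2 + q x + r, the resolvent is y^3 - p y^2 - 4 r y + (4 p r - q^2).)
h(y) = y^3 + 10*y^2 + 28*y + 199

Identify coefficients: p = -10, q = 9, r = -7.
Plug into h(y) = y^3 - p y^2 - 4 r y + (4 p r - q^2):
  h(y) = y^3 - (-10) y^2 - 4*(-7) y + (4*(-10)*(-7) - (9)^2)
       = y^3 + (10) y^2 + (28) y + (199).
Simplifying: h(y) = y^3 + 10*y^2 + 28*y + 199.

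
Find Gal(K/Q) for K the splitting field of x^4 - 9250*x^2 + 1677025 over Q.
Gal(K/Q) = Z/2Z (cyclic of order 2)

f factors as (x^2 - 9065)(x^2 - 185), so the splitting field is K = Q(sqrt(9065), sqrt(185)). The squarefree part of 9065 is 185 and the squarefree part of 185 is also 185, so sqrt(9065) and sqrt(185) are both rational multiples of sqrt(185). Hence Q(sqrt(9065)) = Q(sqrt(185)) = Q(sqrt(185)), and the splitting field collapses to a single degree-2 extension with Galois group Z/2Z.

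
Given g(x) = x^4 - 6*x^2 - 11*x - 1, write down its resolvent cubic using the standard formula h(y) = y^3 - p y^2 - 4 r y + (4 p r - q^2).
h(y) = y^3 + 6*y^2 + 4*y - 97

Identify coefficients: p = -6, q = -11, r = -1.
Plug into h(y) = y^3 - p y^2 - 4 r y + (4 p r - q^2):
  h(y) = y^3 - (-6) y^2 - 4*(-1) y + (4*(-6)*(-1) - (-11)^2)
       = y^3 + (6) y^2 + (4) y + (-97).
Simplifying: h(y) = y^3 + 6*y^2 + 4*y - 97.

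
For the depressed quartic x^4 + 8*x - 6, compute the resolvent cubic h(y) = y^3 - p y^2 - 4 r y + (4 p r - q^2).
h(y) = y^3 + 24*y - 64

Identify coefficients: p = 0, q = 8, r = -6.
Plug into h(y) = y^3 - p y^2 - 4 r y + (4 p r - q^2):
  h(y) = y^3 - (0) y^2 - 4*(-6) y + (4*(0)*(-6) - (8)^2)
       = y^3 + (0) y^2 + (24) y + (-64).
Simplifying: h(y) = y^3 + 24*y - 64.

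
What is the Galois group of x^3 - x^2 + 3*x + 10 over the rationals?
Gal(K/Q) = S_3 (symmetric group of order 6)

Compute the discriminant of x^3 + (-1)*x^2 + (3)*x + (10): Δ = -3299. Since Δ is not a rational square, the Galois group is not contained in A_3; it must be the full S_3 (irreducibility of the cubic rules out anything smaller).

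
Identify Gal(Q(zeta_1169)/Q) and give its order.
|Gal(Q(zeta_1169)/Q)| = phi(1169) = 996; group ≅ (Z/1169Z)^* ≅ Z/6Z × Z/166Z

The n-th cyclotomic polynomial Φ_1169(x) is the minimal polynomial of zeta_1169 over Q and has degree phi(1169) = 996. So Q(zeta_1169) is a degree-996 Galois extension with Galois group (Z/1169Z)^*. By CRT, (Z/1169Z)^* ≅ (Z/7Z)^* × (Z/167Z)^*. Each prime-power unit group is (Z/7Z)^* ≅ Z/6Z; (Z/167Z)^* ≅ Z/166Z. Hence Gal(Q(zeta_1169)/Q) ≅ Z/6Z × Z/166Z.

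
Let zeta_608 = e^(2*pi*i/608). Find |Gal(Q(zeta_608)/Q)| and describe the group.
|Gal(Q(zeta_608)/Q)| = phi(608) = 288; group ≅ (Z/608Z)^* ≅ Z/2Z × Z/8Z × Z/18Z

The n-th cyclotomic polynomial Φ_608(x) is the minimal polynomial of zeta_608 over Q and has degree phi(608) = 288. So Q(zeta_608) is a degree-288 Galois extension with Galois group (Z/608Z)^*. By CRT, (Z/608Z)^* ≅ (Z/32Z)^* × (Z/19Z)^*. Each prime-power unit group is (Z/32Z)^* ≅ Z/2Z × Z/8Z; (Z/19Z)^* ≅ Z/18Z. Hence Gal(Q(zeta_608)/Q) ≅ Z/2Z × Z/8Z × Z/18Z.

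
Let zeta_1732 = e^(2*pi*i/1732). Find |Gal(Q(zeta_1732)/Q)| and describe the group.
|Gal(Q(zeta_1732)/Q)| = phi(1732) = 864; group ≅ (Z/1732Z)^* ≅ Z/2Z × Z/432Z

The n-th cyclotomic polynomial Φ_1732(x) is the minimal polynomial of zeta_1732 over Q and has degree phi(1732) = 864. So Q(zeta_1732) is a degree-864 Galois extension with Galois group (Z/1732Z)^*. By CRT, (Z/1732Z)^* ≅ (Z/4Z)^* × (Z/433Z)^*. Each prime-power unit group is (Z/4Z)^* ≅ Z/2Z; (Z/433Z)^* ≅ Z/432Z. Hence Gal(Q(zeta_1732)/Q) ≅ Z/2Z × Z/432Z.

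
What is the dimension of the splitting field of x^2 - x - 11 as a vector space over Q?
[K:Q] = 2

The discriminant of x^2 + (-1)*x + (-11) is b^2 - 4c = 1 - (-44) = 45. Since 45 is not a perfect square in Q, the polynomial is irreducible over Q. Its two roots generate a degree-2 extension, so [K:Q] = 2.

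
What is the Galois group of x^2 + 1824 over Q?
Gal(K/Q) = Z/2Z (cyclic of order 2)

x^2 + 1824 is irreducible over Q since -1824 is not a rational square. The splitting field Q(sqrt(-1824)) has degree 2 over Q, and its unique nontrivial automorphism is sqrt(-1824) ↦ -sqrt(-1824). Hence Gal(Q(sqrt(-1824))/Q) = Z/2Z.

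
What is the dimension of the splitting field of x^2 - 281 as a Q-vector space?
[K:Q] = 2

The polynomial x^2 - 281 is irreducible over Q since 281 is not a perfect square. Its splitting field is Q(sqrt(281)), which has degree 2 over Q.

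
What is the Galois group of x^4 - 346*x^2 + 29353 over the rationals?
Gal(K/Q) = V_4 (Klein four-group, Z/2Z × Z/2Z)

f factors as (x^2 - 149)(x^2 - 197), so the splitting field is K = Q(sqrt(149), sqrt(197)). The elements 149, 197, 29353 are all non-squares in Q, so sqrt(149) and sqrt(197) generate independent quadratic extensions. Thus [K:Q] = 4 and Gal(K/Q) is generated by the two order-2 automorphisms sqrt(149) ↦ -sqrt(149) and sqrt(197) ↦ -sqrt(197), giving V_4.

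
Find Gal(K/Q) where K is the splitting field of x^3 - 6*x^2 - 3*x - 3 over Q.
Gal(K/Q) = S_3 (symmetric group of order 6)

Compute the discriminant of x^3 + (-6)*x^2 + (-3)*x + (-3): Δ = -3375. Since Δ is not a rational square, the Galois group is not contained in A_3; it must be the full S_3 (irreducibility of the cubic rules out anything smaller).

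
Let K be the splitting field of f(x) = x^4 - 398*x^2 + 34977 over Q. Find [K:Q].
[K:Q] = 4

f factors as (x^2 - 131)(x^2 - 267); the splitting field is K = Q(sqrt(131), sqrt(267)). Since 131, 267, and 34977 are all non-squares in Q, the three subfields Q(sqrt(131)), Q(sqrt(267)), Q(sqrt(34977)) are distinct degree-2 extensions, so [K:Q] = 4 (Klein four Galois group).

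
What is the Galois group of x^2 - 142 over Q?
Gal(K/Q) = Z/2Z (cyclic of order 2)

x^2 - 142 is irreducible over Q since 142 is not a rational square. The splitting field Q(sqrt(142)) has degree 2 over Q, and its unique nontrivial automorphism is sqrt(142) ↦ -sqrt(142). Hence Gal(Q(sqrt(142))/Q) = Z/2Z.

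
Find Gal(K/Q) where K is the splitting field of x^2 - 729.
Gal(K/Q) = trivial group (order 1)

x^2 - 729 factors as (x - 27)(x + 27) over Q, so its splitting field is Q itself and the Galois group is trivial.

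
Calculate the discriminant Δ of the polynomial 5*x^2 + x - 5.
Δ = 101

For a quadratic a x^2 + b x + c the discriminant is Δ = b^2 - 4ac = (1)^2 - 4*(5)*(-5) = 1 - (-100) = 101.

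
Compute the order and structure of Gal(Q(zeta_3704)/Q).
|Gal(Q(zeta_3704)/Q)| = phi(3704) = 1848; group ≅ (Z/3704Z)^* ≅ Z/2Z × Z/2Z × Z/462Z

The n-th cyclotomic polynomial Φ_3704(x) is the minimal polynomial of zeta_3704 over Q and has degree phi(3704) = 1848. So Q(zeta_3704) is a degree-1848 Galois extension with Galois group (Z/3704Z)^*. By CRT, (Z/3704Z)^* ≅ (Z/8Z)^* × (Z/463Z)^*. Each prime-power unit group is (Z/8Z)^* ≅ Z/2Z × Z/2Z; (Z/463Z)^* ≅ Z/462Z. Hence Gal(Q(zeta_3704)/Q) ≅ Z/2Z × Z/2Z × Z/462Z.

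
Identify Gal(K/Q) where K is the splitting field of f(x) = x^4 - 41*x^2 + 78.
Gal(K/Q) = V_4 (Klein four-group, Z/2Z × Z/2Z)

f factors as (x^2 - 39)(x^2 - 2), so the splitting field is K = Q(sqrt(39), sqrt(2)). The elements 39, 2, 78 are all non-squares in Q, so sqrt(39) and sqrt(2) generate independent quadratic extensions. Thus [K:Q] = 4 and Gal(K/Q) is generated by the two order-2 automorphisms sqrt(39) ↦ -sqrt(39) and sqrt(2) ↦ -sqrt(2), giving V_4.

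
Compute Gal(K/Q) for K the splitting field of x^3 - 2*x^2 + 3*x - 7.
Gal(K/Q) = S_3 (symmetric group of order 6)

Compute the discriminant of x^3 + (-2)*x^2 + (3)*x + (-7): Δ = -863. Since Δ is not a rational square, the Galois group is not contained in A_3; it must be the full S_3 (irreducibility of the cubic rules out anything smaller).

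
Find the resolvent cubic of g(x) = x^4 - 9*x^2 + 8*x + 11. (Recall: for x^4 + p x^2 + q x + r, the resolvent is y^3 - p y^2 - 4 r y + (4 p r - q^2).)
h(y) = y^3 + 9*y^2 - 44*y - 460

Identify coefficients: p = -9, q = 8, r = 11.
Plug into h(y) = y^3 - p y^2 - 4 r y + (4 p r - q^2):
  h(y) = y^3 - (-9) y^2 - 4*(11) y + (4*(-9)*(11) - (8)^2)
       = y^3 + (9) y^2 + (-44) y + (-460).
Simplifying: h(y) = y^3 + 9*y^2 - 44*y - 460.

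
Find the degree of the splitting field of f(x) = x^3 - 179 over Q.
[K:Q] = 6

x^3 - 179 has one real root r = 179^(1/3) and two complex roots r*zeta_3, r*zeta_3^2 where zeta_3 = e^(2*pi*i/3). The splitting field is Q(r, zeta_3). [Q(r):Q] = 3 and [Q(zeta_3):Q] = 2 with gcd = 1, so [Q(r, zeta_3):Q] = 3 * 2 = 6.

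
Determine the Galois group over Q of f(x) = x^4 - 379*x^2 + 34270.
Gal(K/Q) = V_4 (Klein four-group, Z/2Z × Z/2Z)

f factors as (x^2 - 230)(x^2 - 149), so the splitting field is K = Q(sqrt(230), sqrt(149)). The elements 230, 149, 34270 are all non-squares in Q, so sqrt(230) and sqrt(149) generate independent quadratic extensions. Thus [K:Q] = 4 and Gal(K/Q) is generated by the two order-2 automorphisms sqrt(230) ↦ -sqrt(230) and sqrt(149) ↦ -sqrt(149), giving V_4.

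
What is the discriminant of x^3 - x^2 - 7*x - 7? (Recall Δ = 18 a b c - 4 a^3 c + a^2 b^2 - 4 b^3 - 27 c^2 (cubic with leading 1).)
Δ = -812

For x^3 + a x^2 + b x + c the discriminant is Δ = 18 a b c - 4 a^3 c + a^2 b^2 - 4 b^3 - 27 c^2.
Plug a = -1, b = -7, c = -7:
  18*(-1)*(-7)*(-7) - 4*(-1)^3*(-7) + (-1)^2*(-7)^2 - 4*(-7)^3 - 27*(-7)^2
  = -882 + (-28) + 49 + (1372) + (-1323)
  = -812.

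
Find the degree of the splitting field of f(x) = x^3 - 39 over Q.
[K:Q] = 6

x^3 - 39 has one real root r = 39^(1/3) and two complex roots r*zeta_3, r*zeta_3^2 where zeta_3 = e^(2*pi*i/3). The splitting field is Q(r, zeta_3). [Q(r):Q] = 3 and [Q(zeta_3):Q] = 2 with gcd = 1, so [Q(r, zeta_3):Q] = 3 * 2 = 6.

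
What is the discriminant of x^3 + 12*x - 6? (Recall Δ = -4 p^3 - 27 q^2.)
Δ = -7884

For a depressed cubic x^3 + p x + q the discriminant is Δ = -4 p^3 - 27 q^2 = -4*(12)^3 - 27*(-6)^2 = -6912 - 972 = -7884.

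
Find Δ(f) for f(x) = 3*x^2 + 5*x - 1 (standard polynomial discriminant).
Δ = 37

For a quadratic a x^2 + b x + c the discriminant is Δ = b^2 - 4ac = (5)^2 - 4*(3)*(-1) = 25 - (-12) = 37.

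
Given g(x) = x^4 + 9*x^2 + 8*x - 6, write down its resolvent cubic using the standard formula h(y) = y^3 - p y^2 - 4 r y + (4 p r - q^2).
h(y) = y^3 - 9*y^2 + 24*y - 280

Identify coefficients: p = 9, q = 8, r = -6.
Plug into h(y) = y^3 - p y^2 - 4 r y + (4 p r - q^2):
  h(y) = y^3 - (9) y^2 - 4*(-6) y + (4*(9)*(-6) - (8)^2)
       = y^3 + (-9) y^2 + (24) y + (-280).
Simplifying: h(y) = y^3 - 9*y^2 + 24*y - 280.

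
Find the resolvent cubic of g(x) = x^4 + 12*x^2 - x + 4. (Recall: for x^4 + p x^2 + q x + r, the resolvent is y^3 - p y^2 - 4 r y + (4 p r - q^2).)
h(y) = y^3 - 12*y^2 - 16*y + 191

Identify coefficients: p = 12, q = -1, r = 4.
Plug into h(y) = y^3 - p y^2 - 4 r y + (4 p r - q^2):
  h(y) = y^3 - (12) y^2 - 4*(4) y + (4*(12)*(4) - (-1)^2)
       = y^3 + (-12) y^2 + (-16) y + (191).
Simplifying: h(y) = y^3 - 12*y^2 - 16*y + 191.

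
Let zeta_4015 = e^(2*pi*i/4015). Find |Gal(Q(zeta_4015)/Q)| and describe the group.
|Gal(Q(zeta_4015)/Q)| = phi(4015) = 2880; group ≅ (Z/4015Z)^* ≅ Z/4Z × Z/10Z × Z/72Z

The n-th cyclotomic polynomial Φ_4015(x) is the minimal polynomial of zeta_4015 over Q and has degree phi(4015) = 2880. So Q(zeta_4015) is a degree-2880 Galois extension with Galois group (Z/4015Z)^*. By CRT, (Z/4015Z)^* ≅ (Z/5Z)^* × (Z/11Z)^* × (Z/73Z)^*. Each prime-power unit group is (Z/5Z)^* ≅ Z/4Z; (Z/11Z)^* ≅ Z/10Z; (Z/73Z)^* ≅ Z/72Z. Hence Gal(Q(zeta_4015)/Q) ≅ Z/4Z × Z/10Z × Z/72Z.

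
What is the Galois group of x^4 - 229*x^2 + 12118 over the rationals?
Gal(K/Q) = V_4 (Klein four-group, Z/2Z × Z/2Z)

f factors as (x^2 - 83)(x^2 - 146), so the splitting field is K = Q(sqrt(83), sqrt(146)). The elements 83, 146, 12118 are all non-squares in Q, so sqrt(83) and sqrt(146) generate independent quadratic extensions. Thus [K:Q] = 4 and Gal(K/Q) is generated by the two order-2 automorphisms sqrt(83) ↦ -sqrt(83) and sqrt(146) ↦ -sqrt(146), giving V_4.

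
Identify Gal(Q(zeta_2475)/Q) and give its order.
|Gal(Q(zeta_2475)/Q)| = phi(2475) = 1200; group ≅ (Z/2475Z)^* ≅ Z/6Z × Z/10Z × Z/20Z

The n-th cyclotomic polynomial Φ_2475(x) is the minimal polynomial of zeta_2475 over Q and has degree phi(2475) = 1200. So Q(zeta_2475) is a degree-1200 Galois extension with Galois group (Z/2475Z)^*. By CRT, (Z/2475Z)^* ≅ (Z/9Z)^* × (Z/25Z)^* × (Z/11Z)^*. Each prime-power unit group is (Z/9Z)^* ≅ Z/6Z; (Z/25Z)^* ≅ Z/20Z; (Z/11Z)^* ≅ Z/10Z. Hence Gal(Q(zeta_2475)/Q) ≅ Z/6Z × Z/10Z × Z/20Z.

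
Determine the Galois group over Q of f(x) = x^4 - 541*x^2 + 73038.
Gal(K/Q) = V_4 (Klein four-group, Z/2Z × Z/2Z)

f factors as (x^2 - 282)(x^2 - 259), so the splitting field is K = Q(sqrt(282), sqrt(259)). The elements 282, 259, 73038 are all non-squares in Q, so sqrt(282) and sqrt(259) generate independent quadratic extensions. Thus [K:Q] = 4 and Gal(K/Q) is generated by the two order-2 automorphisms sqrt(282) ↦ -sqrt(282) and sqrt(259) ↦ -sqrt(259), giving V_4.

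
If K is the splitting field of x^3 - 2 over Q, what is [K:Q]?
[K:Q] = 6

x^3 - 2 has one real root r = 2^(1/3) and two complex roots r*zeta_3, r*zeta_3^2 where zeta_3 = e^(2*pi*i/3). The splitting field is Q(r, zeta_3). [Q(r):Q] = 3 and [Q(zeta_3):Q] = 2 with gcd = 1, so [Q(r, zeta_3):Q] = 3 * 2 = 6.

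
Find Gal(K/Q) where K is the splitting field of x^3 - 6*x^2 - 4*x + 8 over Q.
Gal(K/Q) = S_3 (symmetric group of order 6)

Compute the discriminant of x^3 + (-6)*x^2 + (-4)*x + (8): Δ = 9472. Since Δ is not a rational square, the Galois group is not contained in A_3; it must be the full S_3 (irreducibility of the cubic rules out anything smaller).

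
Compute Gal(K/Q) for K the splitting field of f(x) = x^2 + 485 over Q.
Gal(K/Q) = Z/2Z (cyclic of order 2)

x^2 + 485 is irreducible over Q since -485 is not a rational square. The splitting field Q(sqrt(-485)) has degree 2 over Q, and its unique nontrivial automorphism is sqrt(-485) ↦ -sqrt(-485). Hence Gal(Q(sqrt(-485))/Q) = Z/2Z.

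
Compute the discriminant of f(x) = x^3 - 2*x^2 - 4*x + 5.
Δ = 525

For x^3 + a x^2 + b x + c the discriminant is Δ = 18 a b c - 4 a^3 c + a^2 b^2 - 4 b^3 - 27 c^2.
Plug a = -2, b = -4, c = 5:
  18*(-2)*(-4)*(5) - 4*(-2)^3*(5) + (-2)^2*(-4)^2 - 4*(-4)^3 - 27*(5)^2
  = 720 + (160) + 64 + (256) + (-675)
  = 525.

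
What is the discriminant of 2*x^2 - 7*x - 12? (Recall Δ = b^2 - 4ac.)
Δ = 145

For a quadratic a x^2 + b x + c the discriminant is Δ = b^2 - 4ac = (-7)^2 - 4*(2)*(-12) = 49 - (-96) = 145.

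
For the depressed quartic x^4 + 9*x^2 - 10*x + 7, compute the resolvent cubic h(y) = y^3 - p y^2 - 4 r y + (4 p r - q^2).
h(y) = y^3 - 9*y^2 - 28*y + 152

Identify coefficients: p = 9, q = -10, r = 7.
Plug into h(y) = y^3 - p y^2 - 4 r y + (4 p r - q^2):
  h(y) = y^3 - (9) y^2 - 4*(7) y + (4*(9)*(7) - (-10)^2)
       = y^3 + (-9) y^2 + (-28) y + (152).
Simplifying: h(y) = y^3 - 9*y^2 - 28*y + 152.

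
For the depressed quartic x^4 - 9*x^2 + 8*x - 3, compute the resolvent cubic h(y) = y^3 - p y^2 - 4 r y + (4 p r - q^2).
h(y) = y^3 + 9*y^2 + 12*y + 44

Identify coefficients: p = -9, q = 8, r = -3.
Plug into h(y) = y^3 - p y^2 - 4 r y + (4 p r - q^2):
  h(y) = y^3 - (-9) y^2 - 4*(-3) y + (4*(-9)*(-3) - (8)^2)
       = y^3 + (9) y^2 + (12) y + (44).
Simplifying: h(y) = y^3 + 9*y^2 + 12*y + 44.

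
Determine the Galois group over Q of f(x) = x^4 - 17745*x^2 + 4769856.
Gal(K/Q) = Z/2Z (cyclic of order 2)

f factors as (x^2 - 17472)(x^2 - 273), so the splitting field is K = Q(sqrt(17472), sqrt(273)). The squarefree part of 17472 is 273 and the squarefree part of 273 is also 273, so sqrt(17472) and sqrt(273) are both rational multiples of sqrt(273). Hence Q(sqrt(17472)) = Q(sqrt(273)) = Q(sqrt(273)), and the splitting field collapses to a single degree-2 extension with Galois group Z/2Z.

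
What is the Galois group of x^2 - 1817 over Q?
Gal(K/Q) = Z/2Z (cyclic of order 2)

x^2 - 1817 is irreducible over Q since 1817 is not a rational square. The splitting field Q(sqrt(1817)) has degree 2 over Q, and its unique nontrivial automorphism is sqrt(1817) ↦ -sqrt(1817). Hence Gal(Q(sqrt(1817))/Q) = Z/2Z.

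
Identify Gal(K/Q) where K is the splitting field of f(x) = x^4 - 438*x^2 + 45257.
Gal(K/Q) = V_4 (Klein four-group, Z/2Z × Z/2Z)

f factors as (x^2 - 271)(x^2 - 167), so the splitting field is K = Q(sqrt(271), sqrt(167)). The elements 271, 167, 45257 are all non-squares in Q, so sqrt(271) and sqrt(167) generate independent quadratic extensions. Thus [K:Q] = 4 and Gal(K/Q) is generated by the two order-2 automorphisms sqrt(271) ↦ -sqrt(271) and sqrt(167) ↦ -sqrt(167), giving V_4.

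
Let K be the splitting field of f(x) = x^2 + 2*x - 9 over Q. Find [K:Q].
[K:Q] = 2

The discriminant of x^2 + (2)*x + (-9) is b^2 - 4c = 4 - (-36) = 40. Since 40 is not a perfect square in Q, the polynomial is irreducible over Q. Its two roots generate a degree-2 extension, so [K:Q] = 2.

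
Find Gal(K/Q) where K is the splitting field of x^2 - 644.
Gal(K/Q) = Z/2Z (cyclic of order 2)

x^2 - 644 is irreducible over Q since 644 is not a rational square. The splitting field Q(sqrt(644)) has degree 2 over Q, and its unique nontrivial automorphism is sqrt(644) ↦ -sqrt(644). Hence Gal(Q(sqrt(644))/Q) = Z/2Z.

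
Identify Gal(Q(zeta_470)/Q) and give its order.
|Gal(Q(zeta_470)/Q)| = phi(470) = 184; group ≅ (Z/470Z)^* ≅ Z/4Z × Z/46Z

The n-th cyclotomic polynomial Φ_470(x) is the minimal polynomial of zeta_470 over Q and has degree phi(470) = 184. So Q(zeta_470) is a degree-184 Galois extension with Galois group (Z/470Z)^*. By CRT, (Z/470Z)^* ≅ (Z/2Z)^* × (Z/5Z)^* × (Z/47Z)^*. Each prime-power unit group is (Z/2Z)^* ≅ trivial group (order 1); (Z/5Z)^* ≅ Z/4Z; (Z/47Z)^* ≅ Z/46Z. Hence Gal(Q(zeta_470)/Q) ≅ Z/4Z × Z/46Z.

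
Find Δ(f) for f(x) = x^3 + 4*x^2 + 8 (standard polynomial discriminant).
Δ = -3776

For x^3 + a x^2 + b x + c the discriminant is Δ = 18 a b c - 4 a^3 c + a^2 b^2 - 4 b^3 - 27 c^2.
Plug a = 4, b = 0, c = 8:
  18*(4)*(0)*(8) - 4*(4)^3*(8) + (4)^2*(0)^2 - 4*(0)^3 - 27*(8)^2
  = 0 + (-2048) + 0 + (0) + (-1728)
  = -3776.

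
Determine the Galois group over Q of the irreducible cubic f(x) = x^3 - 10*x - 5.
Gal(K/Q) = S_3 (symmetric group of order 6)

Compute the discriminant of x^3 + (0)*x^2 + (-10)*x + (-5): Δ = 3325. Since Δ is not a rational square, the Galois group is not contained in A_3; it must be the full S_3 (irreducibility of the cubic rules out anything smaller).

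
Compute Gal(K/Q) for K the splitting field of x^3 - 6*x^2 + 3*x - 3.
Gal(K/Q) = S_3 (symmetric group of order 6)

Compute the discriminant of x^3 + (-6)*x^2 + (3)*x + (-3): Δ = -1647. Since Δ is not a rational square, the Galois group is not contained in A_3; it must be the full S_3 (irreducibility of the cubic rules out anything smaller).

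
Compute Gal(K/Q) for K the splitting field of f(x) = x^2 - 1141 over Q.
Gal(K/Q) = Z/2Z (cyclic of order 2)

x^2 - 1141 is irreducible over Q since 1141 is not a rational square. The splitting field Q(sqrt(1141)) has degree 2 over Q, and its unique nontrivial automorphism is sqrt(1141) ↦ -sqrt(1141). Hence Gal(Q(sqrt(1141))/Q) = Z/2Z.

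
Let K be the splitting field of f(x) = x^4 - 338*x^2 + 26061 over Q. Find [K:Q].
[K:Q] = 4

f factors as (x^2 - 219)(x^2 - 119); the splitting field is K = Q(sqrt(219), sqrt(119)). Since 219, 119, and 26061 are all non-squares in Q, the three subfields Q(sqrt(219)), Q(sqrt(119)), Q(sqrt(26061)) are distinct degree-2 extensions, so [K:Q] = 4 (Klein four Galois group).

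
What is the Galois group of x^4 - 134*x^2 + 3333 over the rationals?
Gal(K/Q) = V_4 (Klein four-group, Z/2Z × Z/2Z)

f factors as (x^2 - 101)(x^2 - 33), so the splitting field is K = Q(sqrt(101), sqrt(33)). The elements 101, 33, 3333 are all non-squares in Q, so sqrt(101) and sqrt(33) generate independent quadratic extensions. Thus [K:Q] = 4 and Gal(K/Q) is generated by the two order-2 automorphisms sqrt(101) ↦ -sqrt(101) and sqrt(33) ↦ -sqrt(33), giving V_4.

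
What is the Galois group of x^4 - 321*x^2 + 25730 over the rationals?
Gal(K/Q) = V_4 (Klein four-group, Z/2Z × Z/2Z)

f factors as (x^2 - 166)(x^2 - 155), so the splitting field is K = Q(sqrt(166), sqrt(155)). The elements 166, 155, 25730 are all non-squares in Q, so sqrt(166) and sqrt(155) generate independent quadratic extensions. Thus [K:Q] = 4 and Gal(K/Q) is generated by the two order-2 automorphisms sqrt(166) ↦ -sqrt(166) and sqrt(155) ↦ -sqrt(155), giving V_4.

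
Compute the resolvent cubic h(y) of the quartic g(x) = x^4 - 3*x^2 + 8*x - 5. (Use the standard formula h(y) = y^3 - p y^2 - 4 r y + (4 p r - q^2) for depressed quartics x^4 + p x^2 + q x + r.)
h(y) = y^3 + 3*y^2 + 20*y - 4

Identify coefficients: p = -3, q = 8, r = -5.
Plug into h(y) = y^3 - p y^2 - 4 r y + (4 p r - q^2):
  h(y) = y^3 - (-3) y^2 - 4*(-5) y + (4*(-3)*(-5) - (8)^2)
       = y^3 + (3) y^2 + (20) y + (-4).
Simplifying: h(y) = y^3 + 3*y^2 + 20*y - 4.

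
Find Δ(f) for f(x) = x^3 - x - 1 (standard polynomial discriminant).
Δ = -23

For x^3 + a x^2 + b x + c the discriminant is Δ = 18 a b c - 4 a^3 c + a^2 b^2 - 4 b^3 - 27 c^2.
Plug a = 0, b = -1, c = -1:
  18*(0)*(-1)*(-1) - 4*(0)^3*(-1) + (0)^2*(-1)^2 - 4*(-1)^3 - 27*(-1)^2
  = 0 + (0) + 0 + (4) + (-27)
  = -23.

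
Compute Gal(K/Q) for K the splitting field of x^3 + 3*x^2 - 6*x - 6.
Gal(K/Q) = S_3 (symmetric group of order 6)

Compute the discriminant of x^3 + (3)*x^2 + (-6)*x + (-6): Δ = 2808. Since Δ is not a rational square, the Galois group is not contained in A_3; it must be the full S_3 (irreducibility of the cubic rules out anything smaller).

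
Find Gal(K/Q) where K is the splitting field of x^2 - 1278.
Gal(K/Q) = Z/2Z (cyclic of order 2)

x^2 - 1278 is irreducible over Q since 1278 is not a rational square. The splitting field Q(sqrt(1278)) has degree 2 over Q, and its unique nontrivial automorphism is sqrt(1278) ↦ -sqrt(1278). Hence Gal(Q(sqrt(1278))/Q) = Z/2Z.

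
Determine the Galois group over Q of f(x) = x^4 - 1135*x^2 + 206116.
Gal(K/Q) = Z/2Z (cyclic of order 2)

f factors as (x^2 - 908)(x^2 - 227), so the splitting field is K = Q(sqrt(908), sqrt(227)). The squarefree part of 908 is 227 and the squarefree part of 227 is also 227, so sqrt(908) and sqrt(227) are both rational multiples of sqrt(227). Hence Q(sqrt(908)) = Q(sqrt(227)) = Q(sqrt(227)), and the splitting field collapses to a single degree-2 extension with Galois group Z/2Z.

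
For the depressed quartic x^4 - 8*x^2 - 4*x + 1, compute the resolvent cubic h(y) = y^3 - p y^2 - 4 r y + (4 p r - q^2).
h(y) = y^3 + 8*y^2 - 4*y - 48

Identify coefficients: p = -8, q = -4, r = 1.
Plug into h(y) = y^3 - p y^2 - 4 r y + (4 p r - q^2):
  h(y) = y^3 - (-8) y^2 - 4*(1) y + (4*(-8)*(1) - (-4)^2)
       = y^3 + (8) y^2 + (-4) y + (-48).
Simplifying: h(y) = y^3 + 8*y^2 - 4*y - 48.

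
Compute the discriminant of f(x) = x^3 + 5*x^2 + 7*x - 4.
Δ = -1099

For x^3 + a x^2 + b x + c the discriminant is Δ = 18 a b c - 4 a^3 c + a^2 b^2 - 4 b^3 - 27 c^2.
Plug a = 5, b = 7, c = -4:
  18*(5)*(7)*(-4) - 4*(5)^3*(-4) + (5)^2*(7)^2 - 4*(7)^3 - 27*(-4)^2
  = -2520 + (2000) + 1225 + (-1372) + (-432)
  = -1099.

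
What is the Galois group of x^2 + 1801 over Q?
Gal(K/Q) = Z/2Z (cyclic of order 2)

x^2 + 1801 is irreducible over Q since -1801 is not a rational square. The splitting field Q(sqrt(-1801)) has degree 2 over Q, and its unique nontrivial automorphism is sqrt(-1801) ↦ -sqrt(-1801). Hence Gal(Q(sqrt(-1801))/Q) = Z/2Z.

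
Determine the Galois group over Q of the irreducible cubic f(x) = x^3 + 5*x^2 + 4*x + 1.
Gal(K/Q) = S_3 (symmetric group of order 6)

Compute the discriminant of x^3 + (5)*x^2 + (4)*x + (1): Δ = -23. Since Δ is not a rational square, the Galois group is not contained in A_3; it must be the full S_3 (irreducibility of the cubic rules out anything smaller).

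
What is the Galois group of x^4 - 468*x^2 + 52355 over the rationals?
Gal(K/Q) = V_4 (Klein four-group, Z/2Z × Z/2Z)

f factors as (x^2 - 283)(x^2 - 185), so the splitting field is K = Q(sqrt(283), sqrt(185)). The elements 283, 185, 52355 are all non-squares in Q, so sqrt(283) and sqrt(185) generate independent quadratic extensions. Thus [K:Q] = 4 and Gal(K/Q) is generated by the two order-2 automorphisms sqrt(283) ↦ -sqrt(283) and sqrt(185) ↦ -sqrt(185), giving V_4.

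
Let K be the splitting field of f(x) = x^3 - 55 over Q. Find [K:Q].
[K:Q] = 6

x^3 - 55 has one real root r = 55^(1/3) and two complex roots r*zeta_3, r*zeta_3^2 where zeta_3 = e^(2*pi*i/3). The splitting field is Q(r, zeta_3). [Q(r):Q] = 3 and [Q(zeta_3):Q] = 2 with gcd = 1, so [Q(r, zeta_3):Q] = 3 * 2 = 6.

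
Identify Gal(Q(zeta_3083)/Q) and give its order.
|Gal(Q(zeta_3083)/Q)| = phi(3083) = 3082; group ≅ (Z/3083Z)^* ≅ Z/3082Z

The n-th cyclotomic polynomial Φ_3083(x) is the minimal polynomial of zeta_3083 over Q and has degree phi(3083) = 3082. So Q(zeta_3083) is a degree-3082 Galois extension with Galois group (Z/3083Z)^*. (Z/3083Z)^* is cyclic since 3083 is an odd prime power (or 4). Hence Gal(Q(zeta_3083)/Q) ≅ Z/3082Z.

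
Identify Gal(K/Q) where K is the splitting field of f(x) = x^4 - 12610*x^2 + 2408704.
Gal(K/Q) = Z/2Z (cyclic of order 2)

f factors as (x^2 - 194)(x^2 - 12416), so the splitting field is K = Q(sqrt(194), sqrt(12416)). The squarefree part of 194 is 194 and the squarefree part of 12416 is also 194, so sqrt(194) and sqrt(12416) are both rational multiples of sqrt(194). Hence Q(sqrt(194)) = Q(sqrt(12416)) = Q(sqrt(194)), and the splitting field collapses to a single degree-2 extension with Galois group Z/2Z.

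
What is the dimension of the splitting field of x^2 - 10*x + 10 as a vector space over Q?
[K:Q] = 2

The discriminant of x^2 + (-10)*x + (10) is b^2 - 4c = 100 - (40) = 60. Since 60 is not a perfect square in Q, the polynomial is irreducible over Q. Its two roots generate a degree-2 extension, so [K:Q] = 2.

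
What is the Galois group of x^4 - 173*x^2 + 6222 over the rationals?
Gal(K/Q) = V_4 (Klein four-group, Z/2Z × Z/2Z)

f factors as (x^2 - 122)(x^2 - 51), so the splitting field is K = Q(sqrt(122), sqrt(51)). The elements 122, 51, 6222 are all non-squares in Q, so sqrt(122) and sqrt(51) generate independent quadratic extensions. Thus [K:Q] = 4 and Gal(K/Q) is generated by the two order-2 automorphisms sqrt(122) ↦ -sqrt(122) and sqrt(51) ↦ -sqrt(51), giving V_4.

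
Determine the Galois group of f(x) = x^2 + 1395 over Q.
Gal(K/Q) = Z/2Z (cyclic of order 2)

x^2 + 1395 is irreducible over Q since -1395 is not a rational square. The splitting field Q(sqrt(-1395)) has degree 2 over Q, and its unique nontrivial automorphism is sqrt(-1395) ↦ -sqrt(-1395). Hence Gal(Q(sqrt(-1395))/Q) = Z/2Z.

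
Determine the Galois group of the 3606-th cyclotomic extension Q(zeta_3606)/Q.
|Gal(Q(zeta_3606)/Q)| = phi(3606) = 1200; group ≅ (Z/3606Z)^* ≅ Z/2Z × Z/600Z

The n-th cyclotomic polynomial Φ_3606(x) is the minimal polynomial of zeta_3606 over Q and has degree phi(3606) = 1200. So Q(zeta_3606) is a degree-1200 Galois extension with Galois group (Z/3606Z)^*. By CRT, (Z/3606Z)^* ≅ (Z/2Z)^* × (Z/3Z)^* × (Z/601Z)^*. Each prime-power unit group is (Z/2Z)^* ≅ trivial group (order 1); (Z/3Z)^* ≅ Z/2Z; (Z/601Z)^* ≅ Z/600Z. Hence Gal(Q(zeta_3606)/Q) ≅ Z/2Z × Z/600Z.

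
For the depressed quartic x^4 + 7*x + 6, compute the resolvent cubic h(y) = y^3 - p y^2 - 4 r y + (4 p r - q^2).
h(y) = y^3 - 24*y - 49

Identify coefficients: p = 0, q = 7, r = 6.
Plug into h(y) = y^3 - p y^2 - 4 r y + (4 p r - q^2):
  h(y) = y^3 - (0) y^2 - 4*(6) y + (4*(0)*(6) - (7)^2)
       = y^3 + (0) y^2 + (-24) y + (-49).
Simplifying: h(y) = y^3 - 24*y - 49.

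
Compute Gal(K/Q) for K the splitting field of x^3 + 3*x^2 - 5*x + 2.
Gal(K/Q) = S_3 (symmetric group of order 6)

Compute the discriminant of x^3 + (3)*x^2 + (-5)*x + (2): Δ = -139. Since Δ is not a rational square, the Galois group is not contained in A_3; it must be the full S_3 (irreducibility of the cubic rules out anything smaller).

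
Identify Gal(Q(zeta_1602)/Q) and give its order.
|Gal(Q(zeta_1602)/Q)| = phi(1602) = 528; group ≅ (Z/1602Z)^* ≅ Z/6Z × Z/88Z

The n-th cyclotomic polynomial Φ_1602(x) is the minimal polynomial of zeta_1602 over Q and has degree phi(1602) = 528. So Q(zeta_1602) is a degree-528 Galois extension with Galois group (Z/1602Z)^*. By CRT, (Z/1602Z)^* ≅ (Z/2Z)^* × (Z/9Z)^* × (Z/89Z)^*. Each prime-power unit group is (Z/2Z)^* ≅ trivial group (order 1); (Z/9Z)^* ≅ Z/6Z; (Z/89Z)^* ≅ Z/88Z. Hence Gal(Q(zeta_1602)/Q) ≅ Z/6Z × Z/88Z.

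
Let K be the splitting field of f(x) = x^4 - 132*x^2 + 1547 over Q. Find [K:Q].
[K:Q] = 4

f factors as (x^2 - 119)(x^2 - 13); the splitting field is K = Q(sqrt(119), sqrt(13)). Since 119, 13, and 1547 are all non-squares in Q, the three subfields Q(sqrt(119)), Q(sqrt(13)), Q(sqrt(1547)) are distinct degree-2 extensions, so [K:Q] = 4 (Klein four Galois group).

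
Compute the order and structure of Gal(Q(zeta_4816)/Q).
|Gal(Q(zeta_4816)/Q)| = phi(4816) = 2016; group ≅ (Z/4816Z)^* ≅ Z/2Z × Z/4Z × Z/6Z × Z/42Z

The n-th cyclotomic polynomial Φ_4816(x) is the minimal polynomial of zeta_4816 over Q and has degree phi(4816) = 2016. So Q(zeta_4816) is a degree-2016 Galois extension with Galois group (Z/4816Z)^*. By CRT, (Z/4816Z)^* ≅ (Z/16Z)^* × (Z/7Z)^* × (Z/43Z)^*. Each prime-power unit group is (Z/16Z)^* ≅ Z/2Z × Z/4Z; (Z/7Z)^* ≅ Z/6Z; (Z/43Z)^* ≅ Z/42Z. Hence Gal(Q(zeta_4816)/Q) ≅ Z/2Z × Z/4Z × Z/6Z × Z/42Z.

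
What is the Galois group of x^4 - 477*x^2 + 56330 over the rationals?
Gal(K/Q) = V_4 (Klein four-group, Z/2Z × Z/2Z)

f factors as (x^2 - 262)(x^2 - 215), so the splitting field is K = Q(sqrt(262), sqrt(215)). The elements 262, 215, 56330 are all non-squares in Q, so sqrt(262) and sqrt(215) generate independent quadratic extensions. Thus [K:Q] = 4 and Gal(K/Q) is generated by the two order-2 automorphisms sqrt(262) ↦ -sqrt(262) and sqrt(215) ↦ -sqrt(215), giving V_4.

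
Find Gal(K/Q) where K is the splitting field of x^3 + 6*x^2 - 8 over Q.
Gal(K/Q) = A_3 (cyclic of order 3)

Compute the discriminant of x^3 + (6)*x^2 + (0)*x + (-8): Δ = 5184. Since Δ is a perfect square (Δ = 72^2), the Galois group is contained in A_3. Irreducibility forces the group to be transitive on three roots, so Gal = A_3.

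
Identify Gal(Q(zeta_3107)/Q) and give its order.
|Gal(Q(zeta_3107)/Q)| = phi(3107) = 2856; group ≅ (Z/3107Z)^* ≅ Z/12Z × Z/238Z

The n-th cyclotomic polynomial Φ_3107(x) is the minimal polynomial of zeta_3107 over Q and has degree phi(3107) = 2856. So Q(zeta_3107) is a degree-2856 Galois extension with Galois group (Z/3107Z)^*. By CRT, (Z/3107Z)^* ≅ (Z/13Z)^* × (Z/239Z)^*. Each prime-power unit group is (Z/13Z)^* ≅ Z/12Z; (Z/239Z)^* ≅ Z/238Z. Hence Gal(Q(zeta_3107)/Q) ≅ Z/12Z × Z/238Z.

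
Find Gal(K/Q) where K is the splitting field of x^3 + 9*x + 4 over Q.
Gal(K/Q) = S_3 (symmetric group of order 6)

Compute the discriminant of x^3 + (0)*x^2 + (9)*x + (4): Δ = -3348. Since Δ is not a rational square, the Galois group is not contained in A_3; it must be the full S_3 (irreducibility of the cubic rules out anything smaller).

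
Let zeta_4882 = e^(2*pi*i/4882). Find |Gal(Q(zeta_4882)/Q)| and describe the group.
|Gal(Q(zeta_4882)/Q)| = phi(4882) = 2440; group ≅ (Z/4882Z)^* ≅ Z/2440Z

The n-th cyclotomic polynomial Φ_4882(x) is the minimal polynomial of zeta_4882 over Q and has degree phi(4882) = 2440. So Q(zeta_4882) is a degree-2440 Galois extension with Galois group (Z/4882Z)^*. By CRT, (Z/4882Z)^* ≅ (Z/2Z)^* × (Z/2441Z)^*. Each prime-power unit group is (Z/2Z)^* ≅ trivial group (order 1); (Z/2441Z)^* ≅ Z/2440Z. Hence Gal(Q(zeta_4882)/Q) ≅ Z/2440Z.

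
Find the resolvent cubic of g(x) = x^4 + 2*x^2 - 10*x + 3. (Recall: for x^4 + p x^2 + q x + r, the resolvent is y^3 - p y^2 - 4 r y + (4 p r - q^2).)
h(y) = y^3 - 2*y^2 - 12*y - 76

Identify coefficients: p = 2, q = -10, r = 3.
Plug into h(y) = y^3 - p y^2 - 4 r y + (4 p r - q^2):
  h(y) = y^3 - (2) y^2 - 4*(3) y + (4*(2)*(3) - (-10)^2)
       = y^3 + (-2) y^2 + (-12) y + (-76).
Simplifying: h(y) = y^3 - 2*y^2 - 12*y - 76.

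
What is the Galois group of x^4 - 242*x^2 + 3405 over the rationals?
Gal(K/Q) = V_4 (Klein four-group, Z/2Z × Z/2Z)

f factors as (x^2 - 227)(x^2 - 15), so the splitting field is K = Q(sqrt(227), sqrt(15)). The elements 227, 15, 3405 are all non-squares in Q, so sqrt(227) and sqrt(15) generate independent quadratic extensions. Thus [K:Q] = 4 and Gal(K/Q) is generated by the two order-2 automorphisms sqrt(227) ↦ -sqrt(227) and sqrt(15) ↦ -sqrt(15), giving V_4.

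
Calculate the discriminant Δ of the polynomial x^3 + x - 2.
Δ = -112

For a depressed cubic x^3 + p x + q the discriminant is Δ = -4 p^3 - 27 q^2 = -4*(1)^3 - 27*(-2)^2 = -4 - 108 = -112.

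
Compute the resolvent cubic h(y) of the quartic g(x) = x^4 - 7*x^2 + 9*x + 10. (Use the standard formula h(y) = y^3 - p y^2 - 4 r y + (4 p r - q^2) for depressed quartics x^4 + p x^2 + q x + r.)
h(y) = y^3 + 7*y^2 - 40*y - 361

Identify coefficients: p = -7, q = 9, r = 10.
Plug into h(y) = y^3 - p y^2 - 4 r y + (4 p r - q^2):
  h(y) = y^3 - (-7) y^2 - 4*(10) y + (4*(-7)*(10) - (9)^2)
       = y^3 + (7) y^2 + (-40) y + (-361).
Simplifying: h(y) = y^3 + 7*y^2 - 40*y - 361.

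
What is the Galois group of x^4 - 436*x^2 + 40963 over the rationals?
Gal(K/Q) = V_4 (Klein four-group, Z/2Z × Z/2Z)

f factors as (x^2 - 137)(x^2 - 299), so the splitting field is K = Q(sqrt(137), sqrt(299)). The elements 137, 299, 40963 are all non-squares in Q, so sqrt(137) and sqrt(299) generate independent quadratic extensions. Thus [K:Q] = 4 and Gal(K/Q) is generated by the two order-2 automorphisms sqrt(137) ↦ -sqrt(137) and sqrt(299) ↦ -sqrt(299), giving V_4.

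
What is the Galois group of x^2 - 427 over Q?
Gal(K/Q) = Z/2Z (cyclic of order 2)

x^2 - 427 is irreducible over Q since 427 is not a rational square. The splitting field Q(sqrt(427)) has degree 2 over Q, and its unique nontrivial automorphism is sqrt(427) ↦ -sqrt(427). Hence Gal(Q(sqrt(427))/Q) = Z/2Z.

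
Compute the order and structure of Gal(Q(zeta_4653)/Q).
|Gal(Q(zeta_4653)/Q)| = phi(4653) = 2760; group ≅ (Z/4653Z)^* ≅ Z/6Z × Z/10Z × Z/46Z

The n-th cyclotomic polynomial Φ_4653(x) is the minimal polynomial of zeta_4653 over Q and has degree phi(4653) = 2760. So Q(zeta_4653) is a degree-2760 Galois extension with Galois group (Z/4653Z)^*. By CRT, (Z/4653Z)^* ≅ (Z/9Z)^* × (Z/11Z)^* × (Z/47Z)^*. Each prime-power unit group is (Z/9Z)^* ≅ Z/6Z; (Z/11Z)^* ≅ Z/10Z; (Z/47Z)^* ≅ Z/46Z. Hence Gal(Q(zeta_4653)/Q) ≅ Z/6Z × Z/10Z × Z/46Z.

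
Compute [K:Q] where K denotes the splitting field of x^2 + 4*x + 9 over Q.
[K:Q] = 2

The discriminant of x^2 + (4)*x + (9) is b^2 - 4c = 16 - (36) = -20. Since -20 is not a perfect square in Q, the polynomial is irreducible over Q. Its two roots generate a degree-2 extension, so [K:Q] = 2.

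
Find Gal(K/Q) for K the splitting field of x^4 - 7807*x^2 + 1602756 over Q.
Gal(K/Q) = Z/2Z (cyclic of order 2)

f factors as (x^2 - 7596)(x^2 - 211), so the splitting field is K = Q(sqrt(7596), sqrt(211)). The squarefree part of 7596 is 211 and the squarefree part of 211 is also 211, so sqrt(7596) and sqrt(211) are both rational multiples of sqrt(211). Hence Q(sqrt(7596)) = Q(sqrt(211)) = Q(sqrt(211)), and the splitting field collapses to a single degree-2 extension with Galois group Z/2Z.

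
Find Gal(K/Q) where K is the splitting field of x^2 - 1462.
Gal(K/Q) = Z/2Z (cyclic of order 2)

x^2 - 1462 is irreducible over Q since 1462 is not a rational square. The splitting field Q(sqrt(1462)) has degree 2 over Q, and its unique nontrivial automorphism is sqrt(1462) ↦ -sqrt(1462). Hence Gal(Q(sqrt(1462))/Q) = Z/2Z.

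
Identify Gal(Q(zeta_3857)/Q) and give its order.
|Gal(Q(zeta_3857)/Q)| = phi(3857) = 3024; group ≅ (Z/3857Z)^* ≅ Z/6Z × Z/18Z × Z/28Z

The n-th cyclotomic polynomial Φ_3857(x) is the minimal polynomial of zeta_3857 over Q and has degree phi(3857) = 3024. So Q(zeta_3857) is a degree-3024 Galois extension with Galois group (Z/3857Z)^*. By CRT, (Z/3857Z)^* ≅ (Z/7Z)^* × (Z/19Z)^* × (Z/29Z)^*. Each prime-power unit group is (Z/7Z)^* ≅ Z/6Z; (Z/19Z)^* ≅ Z/18Z; (Z/29Z)^* ≅ Z/28Z. Hence Gal(Q(zeta_3857)/Q) ≅ Z/6Z × Z/18Z × Z/28Z.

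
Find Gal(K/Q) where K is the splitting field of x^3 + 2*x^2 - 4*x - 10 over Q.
Gal(K/Q) = S_3 (symmetric group of order 6)

Compute the discriminant of x^3 + (2)*x^2 + (-4)*x + (-10): Δ = -620. Since Δ is not a rational square, the Galois group is not contained in A_3; it must be the full S_3 (irreducibility of the cubic rules out anything smaller).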